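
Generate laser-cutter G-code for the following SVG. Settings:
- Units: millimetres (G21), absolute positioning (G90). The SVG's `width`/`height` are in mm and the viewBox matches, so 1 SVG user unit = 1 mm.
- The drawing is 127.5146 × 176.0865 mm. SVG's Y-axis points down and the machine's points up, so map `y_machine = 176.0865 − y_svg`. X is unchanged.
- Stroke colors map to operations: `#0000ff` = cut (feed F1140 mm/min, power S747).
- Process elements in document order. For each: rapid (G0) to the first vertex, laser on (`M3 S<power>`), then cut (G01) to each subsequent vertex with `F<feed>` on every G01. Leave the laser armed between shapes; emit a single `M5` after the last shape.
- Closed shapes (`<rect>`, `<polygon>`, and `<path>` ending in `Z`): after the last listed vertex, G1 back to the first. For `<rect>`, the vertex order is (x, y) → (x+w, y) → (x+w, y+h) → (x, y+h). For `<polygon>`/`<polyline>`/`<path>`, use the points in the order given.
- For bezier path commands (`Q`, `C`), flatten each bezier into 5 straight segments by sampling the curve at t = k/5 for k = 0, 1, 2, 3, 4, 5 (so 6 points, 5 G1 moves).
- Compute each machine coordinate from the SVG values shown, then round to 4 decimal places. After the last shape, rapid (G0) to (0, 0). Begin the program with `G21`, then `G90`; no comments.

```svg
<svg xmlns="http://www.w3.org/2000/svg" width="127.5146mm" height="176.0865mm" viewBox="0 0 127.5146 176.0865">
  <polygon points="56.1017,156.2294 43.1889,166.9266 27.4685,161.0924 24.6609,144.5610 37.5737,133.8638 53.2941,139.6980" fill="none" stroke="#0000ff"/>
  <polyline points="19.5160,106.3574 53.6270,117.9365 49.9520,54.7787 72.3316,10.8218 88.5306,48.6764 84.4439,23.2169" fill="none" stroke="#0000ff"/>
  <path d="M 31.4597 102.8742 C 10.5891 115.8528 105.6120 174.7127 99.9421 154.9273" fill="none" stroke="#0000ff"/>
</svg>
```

1 u = 1 mm; y_m = 176.0865 − y.

[1] `<polygon>` regular polygon, #0000ff→cut S747 F1140: (56.1017,19.8571) → (43.1889,9.1599) → (27.4685,14.9941) → (24.6609,31.5255) → (37.5737,42.2227) → (53.2941,36.3885) → (56.1017,19.8571) (closed)

[2] `<polyline>` open polyline, #0000ff→cut S747 F1140: (19.5160,69.7291) → (53.6270,58.1500) → (49.9520,121.3078) → (72.3316,165.2647) → (88.5306,127.4101) → (84.4439,152.8696)

[3] `<path>` cubic bezier, #0000ff→cut S747 F1140: (31.4597,73.2123) → (31.1119,60.9156) → (48.1823,43.5847) → (72.2750,27.1968) → (92.9936,17.7292) → (99.9421,21.1592)

G21
G90
G0 X56.1017 Y19.8571
M3 S747
G01 X43.1889 Y9.1599 F1140
G01 X27.4685 Y14.9941 F1140
G01 X24.6609 Y31.5255 F1140
G01 X37.5737 Y42.2227 F1140
G01 X53.2941 Y36.3885 F1140
G01 X56.1017 Y19.8571 F1140
G0 X19.5160 Y69.7291
M3 S747
G01 X53.6270 Y58.1500 F1140
G01 X49.9520 Y121.3078 F1140
G01 X72.3316 Y165.2647 F1140
G01 X88.5306 Y127.4101 F1140
G01 X84.4439 Y152.8696 F1140
G0 X31.4597 Y73.2123
M3 S747
G01 X31.1119 Y60.9156 F1140
G01 X48.1823 Y43.5847 F1140
G01 X72.2750 Y27.1968 F1140
G01 X92.9936 Y17.7292 F1140
G01 X99.9421 Y21.1592 F1140
M5
G0 X0.0000 Y0.0000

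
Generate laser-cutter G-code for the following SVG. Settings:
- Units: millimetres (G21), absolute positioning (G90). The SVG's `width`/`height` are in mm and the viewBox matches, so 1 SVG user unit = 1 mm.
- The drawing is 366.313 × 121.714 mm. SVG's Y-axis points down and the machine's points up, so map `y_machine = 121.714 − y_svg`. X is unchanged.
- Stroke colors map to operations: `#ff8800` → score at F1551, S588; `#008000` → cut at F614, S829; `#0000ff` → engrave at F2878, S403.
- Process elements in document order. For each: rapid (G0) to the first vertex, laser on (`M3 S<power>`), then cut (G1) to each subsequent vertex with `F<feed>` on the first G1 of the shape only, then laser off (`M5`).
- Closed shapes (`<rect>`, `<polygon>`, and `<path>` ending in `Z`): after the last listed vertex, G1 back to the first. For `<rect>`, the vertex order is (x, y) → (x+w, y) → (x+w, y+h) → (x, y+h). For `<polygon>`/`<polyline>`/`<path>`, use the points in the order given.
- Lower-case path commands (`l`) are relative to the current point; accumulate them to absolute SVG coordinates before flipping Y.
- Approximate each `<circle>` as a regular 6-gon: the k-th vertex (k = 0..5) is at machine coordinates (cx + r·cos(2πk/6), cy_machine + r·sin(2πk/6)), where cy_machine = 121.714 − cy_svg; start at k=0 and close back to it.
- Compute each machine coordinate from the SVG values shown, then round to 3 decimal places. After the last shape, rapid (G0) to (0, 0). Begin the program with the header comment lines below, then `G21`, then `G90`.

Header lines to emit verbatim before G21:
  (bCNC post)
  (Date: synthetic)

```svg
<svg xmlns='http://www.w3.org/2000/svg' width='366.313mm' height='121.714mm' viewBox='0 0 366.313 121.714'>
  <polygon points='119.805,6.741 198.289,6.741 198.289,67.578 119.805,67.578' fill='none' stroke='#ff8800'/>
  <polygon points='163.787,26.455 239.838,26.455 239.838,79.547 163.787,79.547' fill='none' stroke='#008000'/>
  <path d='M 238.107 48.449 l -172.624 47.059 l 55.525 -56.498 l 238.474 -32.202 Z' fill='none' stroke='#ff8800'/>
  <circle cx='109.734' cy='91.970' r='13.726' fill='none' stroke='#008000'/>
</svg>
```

1 u = 1 mm; y_m = 121.714 − y.

[1] `<polygon>` rectangle, #ff8800→score S588 F1551: (119.805,114.973) → (198.289,114.973) → (198.289,54.136) → (119.805,54.136) → (119.805,114.973) (closed)

[2] `<polygon>` rectangle, #008000→cut S829 F614: (163.787,95.259) → (239.838,95.259) → (239.838,42.167) → (163.787,42.167) → (163.787,95.259) (closed)

[3] `<path>` closed polygon, #ff8800→score S588 F1551: (238.107,73.265) → (65.483,26.206) → (121.008,82.704) → (359.482,114.906) → (238.107,73.265) (closed)

[4] `<circle>` circle, #008000→cut S829 F614: (123.460,29.744) → (116.597,41.631) → (102.871,41.631) → (96.008,29.744) → (102.871,17.857) → (116.597,17.857) → (123.460,29.744) (closed)

(bCNC post)
(Date: synthetic)
G21
G90
G0 X119.805 Y114.973
M3 S588
G1 X198.289 Y114.973 F1551
G1 X198.289 Y54.136
G1 X119.805 Y54.136
G1 X119.805 Y114.973
M5
G0 X163.787 Y95.259
M3 S829
G1 X239.838 Y95.259 F614
G1 X239.838 Y42.167
G1 X163.787 Y42.167
G1 X163.787 Y95.259
M5
G0 X238.107 Y73.265
M3 S588
G1 X65.483 Y26.206 F1551
G1 X121.008 Y82.704
G1 X359.482 Y114.906
G1 X238.107 Y73.265
M5
G0 X123.460 Y29.744
M3 S829
G1 X116.597 Y41.631 F614
G1 X102.871 Y41.631
G1 X96.008 Y29.744
G1 X102.871 Y17.857
G1 X116.597 Y17.857
G1 X123.460 Y29.744
M5
G0 X0.000 Y0.000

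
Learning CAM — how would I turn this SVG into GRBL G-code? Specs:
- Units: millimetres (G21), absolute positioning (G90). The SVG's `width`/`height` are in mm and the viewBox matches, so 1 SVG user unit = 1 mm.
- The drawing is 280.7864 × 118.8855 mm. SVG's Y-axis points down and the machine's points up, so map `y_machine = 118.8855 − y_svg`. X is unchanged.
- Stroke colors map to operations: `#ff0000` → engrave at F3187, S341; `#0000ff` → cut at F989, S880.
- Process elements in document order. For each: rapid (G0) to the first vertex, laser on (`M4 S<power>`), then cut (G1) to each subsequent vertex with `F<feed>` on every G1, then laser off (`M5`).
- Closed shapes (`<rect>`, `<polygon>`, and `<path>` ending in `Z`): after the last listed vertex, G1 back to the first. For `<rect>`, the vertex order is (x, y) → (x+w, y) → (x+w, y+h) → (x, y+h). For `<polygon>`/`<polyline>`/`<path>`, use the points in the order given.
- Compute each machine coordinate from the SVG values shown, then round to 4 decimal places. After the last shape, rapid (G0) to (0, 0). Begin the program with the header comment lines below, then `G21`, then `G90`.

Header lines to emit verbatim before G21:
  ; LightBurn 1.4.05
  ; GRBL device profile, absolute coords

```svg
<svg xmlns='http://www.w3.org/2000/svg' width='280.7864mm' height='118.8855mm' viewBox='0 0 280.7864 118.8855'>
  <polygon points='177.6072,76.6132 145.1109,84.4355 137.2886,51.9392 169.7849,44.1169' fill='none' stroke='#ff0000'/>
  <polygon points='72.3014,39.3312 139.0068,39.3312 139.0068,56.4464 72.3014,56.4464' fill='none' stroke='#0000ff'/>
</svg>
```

; LightBurn 1.4.05
; GRBL device profile, absolute coords
G21
G90
G0 X177.6072 Y42.2723
M4 S341
G1 X145.1109 Y34.4500 F3187
G1 X137.2886 Y66.9463 F3187
G1 X169.7849 Y74.7686 F3187
G1 X177.6072 Y42.2723 F3187
M5
G0 X72.3014 Y79.5543
M4 S880
G1 X139.0068 Y79.5543 F989
G1 X139.0068 Y62.4391 F989
G1 X72.3014 Y62.4391 F989
G1 X72.3014 Y79.5543 F989
M5
G0 X0.0000 Y0.0000

Since the viewBox matches the mm dimensions, user units are millimetres directly. The only transform is the Y-flip y_m = 118.8855 − y_svg.

Shape 1 is a regular polygon drawn with `<polygon>`. Its stroke #ff0000 means engrave at S341, F3187. After flipping Y the toolpath is (177.6072,42.2723) → (145.1109,34.4500) → (137.2886,66.9463) → (169.7849,74.7686) → (177.6072,42.2723), returning to the start.

Shape 2 is a rectangle drawn with `<polygon>`. Its stroke #0000ff means cut at S880, F989. After flipping Y the toolpath is (72.3014,79.5543) → (139.0068,79.5543) → (139.0068,62.4391) → (72.3014,62.4391) → (72.3014,79.5543), returning to the start.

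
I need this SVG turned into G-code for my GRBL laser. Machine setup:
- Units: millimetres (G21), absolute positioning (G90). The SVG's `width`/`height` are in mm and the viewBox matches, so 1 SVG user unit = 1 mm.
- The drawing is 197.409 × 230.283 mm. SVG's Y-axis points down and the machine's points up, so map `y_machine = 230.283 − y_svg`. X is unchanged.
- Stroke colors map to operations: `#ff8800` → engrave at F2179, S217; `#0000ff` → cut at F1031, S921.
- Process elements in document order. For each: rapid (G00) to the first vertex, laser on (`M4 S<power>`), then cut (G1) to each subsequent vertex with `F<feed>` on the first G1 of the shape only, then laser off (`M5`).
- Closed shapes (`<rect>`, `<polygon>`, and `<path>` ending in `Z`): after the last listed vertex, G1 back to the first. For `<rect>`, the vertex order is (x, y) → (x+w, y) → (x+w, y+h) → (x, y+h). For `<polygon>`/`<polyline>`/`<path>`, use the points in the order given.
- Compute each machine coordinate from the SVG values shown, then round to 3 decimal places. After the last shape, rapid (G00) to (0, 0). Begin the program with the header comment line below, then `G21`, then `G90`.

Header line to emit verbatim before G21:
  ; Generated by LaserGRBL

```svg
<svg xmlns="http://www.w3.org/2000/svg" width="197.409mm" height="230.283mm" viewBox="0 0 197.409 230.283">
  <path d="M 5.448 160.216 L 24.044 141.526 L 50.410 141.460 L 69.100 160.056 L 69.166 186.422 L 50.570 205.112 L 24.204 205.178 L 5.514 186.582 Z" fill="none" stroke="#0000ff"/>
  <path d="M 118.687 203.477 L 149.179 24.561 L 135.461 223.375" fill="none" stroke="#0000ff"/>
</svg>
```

viewBox `0 0 197.409 230.283` with mm width/height → 1 unit = 1 mm. Flip: y_m = 230.283 − y_svg.

**Shape 1** — `<path>` regular polygon, stroke `#0000ff` → cut (S921, F1031). Machine vertices: (5.448,70.067) → (24.044,88.757) → (50.410,88.823) → (69.100,70.227) → (69.166,43.861) → (50.570,25.171) → (24.204,25.105) → (5.514,43.701) → (5.448,70.067). Closed: final G1 returns to the first vertex.

**Shape 2** — `<path>` open polyline, stroke `#0000ff` → cut (S921, F1031). Machine vertices: (118.687,26.806) → (149.179,205.722) → (135.461,6.908). Open path.

; Generated by LaserGRBL
G21
G90
G00 X5.448 Y70.067
M4 S921
G1 X24.044 Y88.757 F1031
G1 X50.410 Y88.823
G1 X69.100 Y70.227
G1 X69.166 Y43.861
G1 X50.570 Y25.171
G1 X24.204 Y25.105
G1 X5.514 Y43.701
G1 X5.448 Y70.067
M5
G00 X118.687 Y26.806
M4 S921
G1 X149.179 Y205.722 F1031
G1 X135.461 Y6.908
M5
G00 X0.000 Y0.000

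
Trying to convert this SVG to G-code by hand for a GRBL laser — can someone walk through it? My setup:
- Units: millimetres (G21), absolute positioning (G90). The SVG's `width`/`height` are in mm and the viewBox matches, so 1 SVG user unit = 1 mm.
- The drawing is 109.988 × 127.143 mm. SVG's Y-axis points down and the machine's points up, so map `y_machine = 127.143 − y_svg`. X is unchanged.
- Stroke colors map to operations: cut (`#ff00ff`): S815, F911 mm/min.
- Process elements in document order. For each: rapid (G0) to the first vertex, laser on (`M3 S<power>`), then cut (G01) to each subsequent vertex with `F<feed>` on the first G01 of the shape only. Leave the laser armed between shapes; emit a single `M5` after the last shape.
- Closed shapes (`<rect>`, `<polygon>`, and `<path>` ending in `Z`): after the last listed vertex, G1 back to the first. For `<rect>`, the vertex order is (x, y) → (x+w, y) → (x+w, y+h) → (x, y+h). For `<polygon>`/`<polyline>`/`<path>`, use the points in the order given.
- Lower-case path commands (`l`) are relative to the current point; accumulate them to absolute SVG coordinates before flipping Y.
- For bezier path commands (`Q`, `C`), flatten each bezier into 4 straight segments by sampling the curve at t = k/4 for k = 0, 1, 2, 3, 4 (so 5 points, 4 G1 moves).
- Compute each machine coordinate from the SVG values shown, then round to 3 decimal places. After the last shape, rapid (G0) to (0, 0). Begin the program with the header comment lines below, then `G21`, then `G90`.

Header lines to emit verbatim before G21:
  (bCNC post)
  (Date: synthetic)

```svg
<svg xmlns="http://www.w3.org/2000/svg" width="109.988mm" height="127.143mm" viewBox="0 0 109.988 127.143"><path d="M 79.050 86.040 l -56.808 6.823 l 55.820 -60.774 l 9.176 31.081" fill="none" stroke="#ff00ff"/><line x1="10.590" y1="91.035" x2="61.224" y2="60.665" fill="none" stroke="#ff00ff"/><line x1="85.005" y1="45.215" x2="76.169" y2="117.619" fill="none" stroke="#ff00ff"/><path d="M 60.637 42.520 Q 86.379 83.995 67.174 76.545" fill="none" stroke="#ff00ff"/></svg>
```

(bCNC post)
(Date: synthetic)
G21
G90
G0 X79.050 Y41.103
M3 S815
G01 X22.242 Y34.280 F911
G01 X78.062 Y95.054
G01 X87.238 Y63.973
G0 X10.590 Y36.108
M3 S815
G01 X61.224 Y66.478 F911
G0 X85.005 Y81.928
M3 S815
G01 X76.169 Y9.524 F911
G0 X60.637 Y84.623
M3 S815
G01 X70.699 Y66.943 F911
G01 X75.142 Y55.379
G01 X73.967 Y49.931
G01 X67.174 Y50.598
M5
G0 X0.000 Y0.000

1 u = 1 mm; y_m = 127.143 − y.

[1] `<path>` open polyline, #ff00ff→cut S815 F911: (79.050,41.103) → (22.242,34.280) → (78.062,95.054) → (87.238,63.973)

[2] `<line>` line segment, #ff00ff→cut S815 F911: (10.590,36.108) → (61.224,66.478)

[3] `<line>` line segment, #ff00ff→cut S815 F911: (85.005,81.928) → (76.169,9.524)

[4] `<path>` quadratic bezier, #ff00ff→cut S815 F911: (60.637,84.623) → (70.699,66.943) → (75.142,55.379) → (73.967,49.931) → (67.174,50.598)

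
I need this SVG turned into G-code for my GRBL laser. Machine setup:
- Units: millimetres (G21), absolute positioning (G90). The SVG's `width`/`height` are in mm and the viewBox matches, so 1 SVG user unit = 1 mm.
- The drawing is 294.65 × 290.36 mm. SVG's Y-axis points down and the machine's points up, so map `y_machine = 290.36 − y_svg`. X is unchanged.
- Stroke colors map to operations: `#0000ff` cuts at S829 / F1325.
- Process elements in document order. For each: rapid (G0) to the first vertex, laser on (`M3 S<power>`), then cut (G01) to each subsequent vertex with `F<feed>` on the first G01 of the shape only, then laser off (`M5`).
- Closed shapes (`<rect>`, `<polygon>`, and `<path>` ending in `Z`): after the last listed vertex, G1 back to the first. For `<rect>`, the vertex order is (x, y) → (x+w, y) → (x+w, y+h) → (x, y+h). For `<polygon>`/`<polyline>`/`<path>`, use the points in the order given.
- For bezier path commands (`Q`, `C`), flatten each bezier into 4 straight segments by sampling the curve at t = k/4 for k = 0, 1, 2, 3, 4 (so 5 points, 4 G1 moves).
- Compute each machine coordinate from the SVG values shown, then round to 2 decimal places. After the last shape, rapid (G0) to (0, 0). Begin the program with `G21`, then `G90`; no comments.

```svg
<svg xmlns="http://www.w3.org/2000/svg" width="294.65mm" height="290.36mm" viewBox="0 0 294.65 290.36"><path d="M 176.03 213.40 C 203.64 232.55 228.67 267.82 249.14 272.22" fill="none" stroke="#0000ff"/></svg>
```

Since the viewBox matches the mm dimensions, user units are millimetres directly. The only transform is the Y-flip y_m = 290.36 − y_svg.

Shape 1 is a cubic bezier drawn with `<path>`. Its stroke #0000ff means cut at S829, F1325. After flipping Y the toolpath is (176.03,76.96) → (196.22,60.31) → (215.26,42.02) → (232.96,26.49) → (249.14,18.14).

G21
G90
G0 X176.03 Y76.96
M3 S829
G01 X196.22 Y60.31 F1325
G01 X215.26 Y42.02
G01 X232.96 Y26.49
G01 X249.14 Y18.14
M5
G0 X0.00 Y0.00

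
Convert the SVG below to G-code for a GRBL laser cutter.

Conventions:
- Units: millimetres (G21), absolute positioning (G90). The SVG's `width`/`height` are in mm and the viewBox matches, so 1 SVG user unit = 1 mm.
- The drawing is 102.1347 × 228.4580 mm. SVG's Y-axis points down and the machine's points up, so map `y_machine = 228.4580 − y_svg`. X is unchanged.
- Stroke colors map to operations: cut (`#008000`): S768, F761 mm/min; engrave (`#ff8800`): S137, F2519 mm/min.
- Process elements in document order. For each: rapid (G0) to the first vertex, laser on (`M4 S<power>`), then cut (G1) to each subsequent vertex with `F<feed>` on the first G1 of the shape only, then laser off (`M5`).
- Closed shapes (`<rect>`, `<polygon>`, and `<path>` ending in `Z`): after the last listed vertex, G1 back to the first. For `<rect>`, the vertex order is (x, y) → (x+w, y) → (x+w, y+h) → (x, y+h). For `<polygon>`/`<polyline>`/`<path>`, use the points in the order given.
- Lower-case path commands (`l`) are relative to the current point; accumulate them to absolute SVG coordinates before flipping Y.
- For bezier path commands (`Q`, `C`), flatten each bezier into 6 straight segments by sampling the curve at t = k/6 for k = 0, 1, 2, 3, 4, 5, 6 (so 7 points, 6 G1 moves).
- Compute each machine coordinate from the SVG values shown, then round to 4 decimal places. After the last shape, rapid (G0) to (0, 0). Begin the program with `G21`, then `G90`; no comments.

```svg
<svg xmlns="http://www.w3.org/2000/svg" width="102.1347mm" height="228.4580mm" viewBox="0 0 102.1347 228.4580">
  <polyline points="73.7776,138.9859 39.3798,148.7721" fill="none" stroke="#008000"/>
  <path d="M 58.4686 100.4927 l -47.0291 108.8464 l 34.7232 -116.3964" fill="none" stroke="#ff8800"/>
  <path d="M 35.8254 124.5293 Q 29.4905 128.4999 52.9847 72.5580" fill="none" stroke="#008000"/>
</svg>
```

viewBox `0 0 102.1347 228.4580` with mm width/height → 1 unit = 1 mm. Flip: y_m = 228.4580 − y_svg.

**Shape 1** — `<polyline>` line segment, stroke `#008000` → cut (S768, F761). Machine vertices: (73.7776,89.4721) → (39.3798,79.6859). Open path.

**Shape 2** — `<path>` open polyline, stroke `#ff8800` → engrave (S137, F2519). Machine vertices: (58.4686,127.9653) → (11.4395,19.1189) → (46.1627,135.5153). Open path.

**Shape 3** — `<path>` quadratic bezier, stroke `#008000` → cut (S768, F761). Control points (SVG): P0=(35.8254,124.5293), P1=(29.4905,128.4999), P2=(52.9847,72.5580); sampled at t=k/6. Machine vertices: (35.8254,103.9287) → (34.5424,104.2694) → (34.9165,107.9386) → (36.9478,114.9362) → (40.6362,125.2623) → (45.9819,138.9169) → (52.9847,155.9000). Open path.

G21
G90
G0 X73.7776 Y89.4721
M4 S768
G1 X39.3798 Y79.6859 F761
M5
G0 X58.4686 Y127.9653
M4 S137
G1 X11.4395 Y19.1189 F2519
G1 X46.1627 Y135.5153
M5
G0 X35.8254 Y103.9287
M4 S768
G1 X34.5424 Y104.2694 F761
G1 X34.9165 Y107.9386
G1 X36.9478 Y114.9362
G1 X40.6362 Y125.2623
G1 X45.9819 Y138.9169
G1 X52.9847 Y155.9000
M5
G0 X0.0000 Y0.0000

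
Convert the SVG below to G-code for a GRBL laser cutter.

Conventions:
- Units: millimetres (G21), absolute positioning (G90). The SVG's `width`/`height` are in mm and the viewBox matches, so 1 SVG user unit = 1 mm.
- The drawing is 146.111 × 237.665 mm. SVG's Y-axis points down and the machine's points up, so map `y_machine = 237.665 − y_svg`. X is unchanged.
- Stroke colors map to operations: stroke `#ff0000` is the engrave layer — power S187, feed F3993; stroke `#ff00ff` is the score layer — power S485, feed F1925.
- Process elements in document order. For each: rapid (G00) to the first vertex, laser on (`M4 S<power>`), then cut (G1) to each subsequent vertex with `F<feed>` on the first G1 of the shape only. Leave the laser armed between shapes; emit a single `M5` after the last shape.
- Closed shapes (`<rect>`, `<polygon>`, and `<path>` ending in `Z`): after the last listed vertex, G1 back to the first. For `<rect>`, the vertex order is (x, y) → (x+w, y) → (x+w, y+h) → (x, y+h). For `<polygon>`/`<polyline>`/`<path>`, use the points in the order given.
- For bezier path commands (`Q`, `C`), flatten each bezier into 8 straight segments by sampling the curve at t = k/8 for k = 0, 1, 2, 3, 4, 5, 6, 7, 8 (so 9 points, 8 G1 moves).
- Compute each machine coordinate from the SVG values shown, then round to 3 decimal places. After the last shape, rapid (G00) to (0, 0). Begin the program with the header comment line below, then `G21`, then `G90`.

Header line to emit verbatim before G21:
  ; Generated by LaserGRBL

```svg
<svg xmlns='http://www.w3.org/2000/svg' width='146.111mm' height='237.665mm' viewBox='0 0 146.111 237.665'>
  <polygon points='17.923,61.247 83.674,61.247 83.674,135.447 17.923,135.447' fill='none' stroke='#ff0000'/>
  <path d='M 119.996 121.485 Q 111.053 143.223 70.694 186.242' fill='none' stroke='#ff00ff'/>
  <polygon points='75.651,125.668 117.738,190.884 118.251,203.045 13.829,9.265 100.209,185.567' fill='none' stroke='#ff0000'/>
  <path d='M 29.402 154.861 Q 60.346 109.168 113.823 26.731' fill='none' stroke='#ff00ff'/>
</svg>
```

viewBox `0 0 146.111 237.665` with mm width/height → 1 unit = 1 mm. Flip: y_m = 237.665 − y_svg.

**Shape 1** — `<polygon>` rectangle, stroke `#ff0000` → engrave (S187, F3993). Machine vertices: (17.923,176.418) → (83.674,176.418) → (83.674,102.218) → (17.923,102.218) → (17.923,176.418). Closed: final G1 returns to the first vertex.

**Shape 2** — `<path>` quadratic bezier, stroke `#ff00ff` → score (S485, F1925). Control points (SVG): P0=(119.996,121.485), P1=(111.053,143.223), P2=(70.694,186.242); sampled at t=k/8. Machine vertices: (119.996,116.180) → (117.269,110.413) → (113.561,103.981) → (108.871,96.884) → (103.199,89.122) → (96.545,80.695) → (88.910,71.602) → (80.293,61.845) → (70.694,51.423). Open path.

**Shape 3** — `<polygon>` closed polygon, stroke `#ff0000` → engrave (S187, F3993). Machine vertices: (75.651,111.997) → (117.738,46.781) → (118.251,34.620) → (13.829,228.400) → (100.209,52.098) → (75.651,111.997). Closed: final G1 returns to the first vertex.

**Shape 4** — `<path>` quadratic bezier, stroke `#ff00ff` → score (S485, F1925). Control points (SVG): P0=(29.402,154.861), P1=(60.346,109.168), P2=(113.823,26.731); sampled at t=k/8. Machine vertices: (29.402,82.804) → (37.490,94.801) → (46.282,107.947) → (55.779,122.241) → (65.979,137.683) → (76.884,154.273) → (88.493,172.012) → (100.806,190.899) → (113.823,210.934). Open path.

; Generated by LaserGRBL
G21
G90
G00 X17.923 Y176.418
M4 S187
G1 X83.674 Y176.418 F3993
G1 X83.674 Y102.218
G1 X17.923 Y102.218
G1 X17.923 Y176.418
G00 X119.996 Y116.180
M4 S485
G1 X117.269 Y110.413 F1925
G1 X113.561 Y103.981
G1 X108.871 Y96.884
G1 X103.199 Y89.122
G1 X96.545 Y80.695
G1 X88.910 Y71.602
G1 X80.293 Y61.845
G1 X70.694 Y51.423
G00 X75.651 Y111.997
M4 S187
G1 X117.738 Y46.781 F3993
G1 X118.251 Y34.620
G1 X13.829 Y228.400
G1 X100.209 Y52.098
G1 X75.651 Y111.997
G00 X29.402 Y82.804
M4 S485
G1 X37.490 Y94.801 F1925
G1 X46.282 Y107.947
G1 X55.779 Y122.241
G1 X65.979 Y137.683
G1 X76.884 Y154.273
G1 X88.493 Y172.012
G1 X100.806 Y190.899
G1 X113.823 Y210.934
M5
G00 X0.000 Y0.000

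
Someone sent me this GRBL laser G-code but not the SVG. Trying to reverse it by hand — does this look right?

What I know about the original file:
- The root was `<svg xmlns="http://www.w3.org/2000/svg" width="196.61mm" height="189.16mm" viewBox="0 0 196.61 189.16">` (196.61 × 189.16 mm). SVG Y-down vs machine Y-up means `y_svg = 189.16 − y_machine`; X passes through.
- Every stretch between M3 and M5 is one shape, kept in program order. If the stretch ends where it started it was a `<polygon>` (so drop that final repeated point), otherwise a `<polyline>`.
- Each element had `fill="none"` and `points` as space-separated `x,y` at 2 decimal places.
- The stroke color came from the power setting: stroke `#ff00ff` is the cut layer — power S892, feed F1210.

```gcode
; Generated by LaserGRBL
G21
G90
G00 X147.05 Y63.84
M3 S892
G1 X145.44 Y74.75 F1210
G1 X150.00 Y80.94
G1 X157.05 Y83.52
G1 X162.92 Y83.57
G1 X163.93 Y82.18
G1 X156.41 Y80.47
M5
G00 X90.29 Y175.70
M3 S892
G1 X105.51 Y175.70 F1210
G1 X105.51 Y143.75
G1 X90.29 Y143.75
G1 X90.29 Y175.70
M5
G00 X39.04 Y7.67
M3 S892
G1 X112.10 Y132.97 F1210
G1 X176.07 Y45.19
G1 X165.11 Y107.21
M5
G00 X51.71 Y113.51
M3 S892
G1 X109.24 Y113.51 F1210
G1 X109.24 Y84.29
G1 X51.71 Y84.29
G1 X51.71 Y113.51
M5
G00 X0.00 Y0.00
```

y_svg = 189.16 − y_m. Every run uses S892, so all elements get stroke `#ff00ff` (cut).

[1] open run; points: 147.05,125.32 145.44,114.41 150.00,108.22 157.05,105.64 162.92,105.59 163.93,106.98 156.41,108.69

[2] closed run; points: 90.29,13.46 105.51,13.46 105.51,45.41 90.29,45.41

[3] open run; points: 39.04,181.49 112.10,56.19 176.07,143.97 165.11,81.95

[4] closed run; points: 51.71,75.65 109.24,75.65 109.24,104.87 51.71,104.87

<svg xmlns="http://www.w3.org/2000/svg" width="196.61mm" height="189.16mm" viewBox="0 0 196.61 189.16">
  <polyline points="147.05,125.32 145.44,114.41 150.00,108.22 157.05,105.64 162.92,105.59 163.93,106.98 156.41,108.69" fill="none" stroke="#ff00ff"/>
  <polygon points="90.29,13.46 105.51,13.46 105.51,45.41 90.29,45.41" fill="none" stroke="#ff00ff"/>
  <polyline points="39.04,181.49 112.10,56.19 176.07,143.97 165.11,81.95" fill="none" stroke="#ff00ff"/>
  <polygon points="51.71,75.65 109.24,75.65 109.24,104.87 51.71,104.87" fill="none" stroke="#ff00ff"/>
</svg>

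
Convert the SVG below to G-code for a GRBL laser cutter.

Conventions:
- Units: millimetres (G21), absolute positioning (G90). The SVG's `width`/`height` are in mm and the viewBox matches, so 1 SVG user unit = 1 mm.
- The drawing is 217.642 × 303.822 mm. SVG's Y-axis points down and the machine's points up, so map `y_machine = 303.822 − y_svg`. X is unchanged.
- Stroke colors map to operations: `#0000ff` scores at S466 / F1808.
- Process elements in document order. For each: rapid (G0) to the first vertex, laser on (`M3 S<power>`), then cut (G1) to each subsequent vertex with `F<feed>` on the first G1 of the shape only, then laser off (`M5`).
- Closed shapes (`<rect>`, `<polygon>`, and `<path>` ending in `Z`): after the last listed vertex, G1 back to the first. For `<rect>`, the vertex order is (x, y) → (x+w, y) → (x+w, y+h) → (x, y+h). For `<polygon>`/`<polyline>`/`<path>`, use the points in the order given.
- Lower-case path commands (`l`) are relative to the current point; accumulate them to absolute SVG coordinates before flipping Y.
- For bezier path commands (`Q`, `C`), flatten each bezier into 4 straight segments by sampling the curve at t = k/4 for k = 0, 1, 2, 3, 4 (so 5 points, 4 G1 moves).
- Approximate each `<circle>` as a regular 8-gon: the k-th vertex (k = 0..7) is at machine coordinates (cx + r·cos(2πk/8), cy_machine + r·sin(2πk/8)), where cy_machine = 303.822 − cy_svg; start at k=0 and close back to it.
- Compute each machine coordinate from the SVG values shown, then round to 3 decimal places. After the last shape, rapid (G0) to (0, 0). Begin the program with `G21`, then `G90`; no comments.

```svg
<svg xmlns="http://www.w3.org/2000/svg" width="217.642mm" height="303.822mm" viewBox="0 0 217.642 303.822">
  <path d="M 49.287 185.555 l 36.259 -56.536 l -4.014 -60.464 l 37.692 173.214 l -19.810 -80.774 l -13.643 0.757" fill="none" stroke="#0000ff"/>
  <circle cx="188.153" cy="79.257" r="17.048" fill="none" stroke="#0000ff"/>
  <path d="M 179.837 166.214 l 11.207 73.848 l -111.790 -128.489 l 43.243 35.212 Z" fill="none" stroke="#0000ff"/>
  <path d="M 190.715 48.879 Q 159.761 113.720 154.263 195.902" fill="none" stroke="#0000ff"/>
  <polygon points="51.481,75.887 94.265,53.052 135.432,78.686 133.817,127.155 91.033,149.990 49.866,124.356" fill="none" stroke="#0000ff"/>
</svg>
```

Since the viewBox matches the mm dimensions, user units are millimetres directly. The only transform is the Y-flip y_m = 303.822 − y_svg.

Shape 1 is a open polyline drawn with `<path>`. Its stroke #0000ff means score at S466, F1808. After flipping Y the toolpath is (49.287,118.267) → (85.546,174.803) → (81.532,235.267) → (119.224,62.053) → (99.414,142.827) → (85.771,142.070).

Shape 2 is a circle drawn with `<circle>`. Its stroke #0000ff means score at S466, F1808. After flipping Y the toolpath is (205.201,224.565) → (200.208,236.620) → (188.153,241.613) → (176.098,236.620) → (171.105,224.565) → (176.098,212.510) → (188.153,207.517) → (200.208,212.510) → (205.201,224.565), returning to the start.

Shape 3 is a closed polygon drawn with `<path>`. Its stroke #0000ff means score at S466, F1808. After flipping Y the toolpath is (179.837,137.608) → (191.044,63.760) → (79.254,192.249) → (122.497,157.037) → (179.837,137.608), returning to the start.

Shape 4 is a quadratic bezier drawn with `<path>`. Its stroke #0000ff means score at S466, F1808. After flipping Y the toolpath is (190.715,254.943) → (176.829,221.439) → (166.125,185.767) → (158.603,147.927) → (154.263,107.920).

Shape 5 is a regular polygon drawn with `<polygon>`. Its stroke #0000ff means score at S466, F1808. After flipping Y the toolpath is (51.481,227.935) → (94.265,250.770) → (135.432,225.136) → (133.817,176.667) → (91.033,153.832) → (49.866,179.466) → (51.481,227.935), returning to the start.

G21
G90
G0 X49.287 Y118.267
M3 S466
G1 X85.546 Y174.803 F1808
G1 X81.532 Y235.267
G1 X119.224 Y62.053
G1 X99.414 Y142.827
G1 X85.771 Y142.070
M5
G0 X205.201 Y224.565
M3 S466
G1 X200.208 Y236.620 F1808
G1 X188.153 Y241.613
G1 X176.098 Y236.620
G1 X171.105 Y224.565
G1 X176.098 Y212.510
G1 X188.153 Y207.517
G1 X200.208 Y212.510
G1 X205.201 Y224.565
M5
G0 X179.837 Y137.608
M3 S466
G1 X191.044 Y63.760 F1808
G1 X79.254 Y192.249
G1 X122.497 Y157.037
G1 X179.837 Y137.608
M5
G0 X190.715 Y254.943
M3 S466
G1 X176.829 Y221.439 F1808
G1 X166.125 Y185.767
G1 X158.603 Y147.927
G1 X154.263 Y107.920
M5
G0 X51.481 Y227.935
M3 S466
G1 X94.265 Y250.770 F1808
G1 X135.432 Y225.136
G1 X133.817 Y176.667
G1 X91.033 Y153.832
G1 X49.866 Y179.466
G1 X51.481 Y227.935
M5
G0 X0.000 Y0.000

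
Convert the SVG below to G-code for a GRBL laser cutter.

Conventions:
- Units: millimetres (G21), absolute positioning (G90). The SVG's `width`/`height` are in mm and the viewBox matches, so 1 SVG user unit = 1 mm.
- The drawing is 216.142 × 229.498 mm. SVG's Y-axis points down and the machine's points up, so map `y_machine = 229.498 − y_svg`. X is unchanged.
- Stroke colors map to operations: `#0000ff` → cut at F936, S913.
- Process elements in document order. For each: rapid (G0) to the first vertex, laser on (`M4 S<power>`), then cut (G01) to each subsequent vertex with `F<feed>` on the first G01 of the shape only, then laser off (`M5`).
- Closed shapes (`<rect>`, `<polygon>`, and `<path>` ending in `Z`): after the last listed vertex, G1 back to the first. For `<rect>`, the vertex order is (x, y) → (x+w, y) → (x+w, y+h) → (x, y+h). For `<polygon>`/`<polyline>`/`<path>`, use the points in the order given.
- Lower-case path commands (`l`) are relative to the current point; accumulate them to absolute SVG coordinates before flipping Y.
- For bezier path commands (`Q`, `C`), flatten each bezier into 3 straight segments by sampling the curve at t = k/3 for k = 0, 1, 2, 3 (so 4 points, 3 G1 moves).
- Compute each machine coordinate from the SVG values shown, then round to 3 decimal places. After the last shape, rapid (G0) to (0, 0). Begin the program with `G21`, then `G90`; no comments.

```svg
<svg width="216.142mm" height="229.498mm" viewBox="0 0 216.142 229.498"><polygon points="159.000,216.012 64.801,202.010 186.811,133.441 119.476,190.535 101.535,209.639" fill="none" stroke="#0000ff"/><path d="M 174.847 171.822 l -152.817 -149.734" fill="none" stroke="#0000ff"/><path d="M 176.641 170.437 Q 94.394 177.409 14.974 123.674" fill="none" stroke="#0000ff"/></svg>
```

G21
G90
G0 X159.000 Y13.486
M4 S913
G01 X64.801 Y27.488 F936
G01 X186.811 Y96.057
G01 X119.476 Y38.963
G01 X101.535 Y19.859
G01 X159.000 Y13.486
M5
G0 X174.847 Y57.676
M4 S913
G01 X22.030 Y207.410 F936
M5
G0 X176.641 Y59.061
M4 S913
G01 X122.124 Y61.158 F936
G01 X68.235 Y76.746
G01 X14.974 Y105.824
M5
G0 X0.000 Y0.000

Since the viewBox matches the mm dimensions, user units are millimetres directly. The only transform is the Y-flip y_m = 229.498 − y_svg.

Shape 1 is a closed polygon drawn with `<polygon>`. Its stroke #0000ff means cut at S913, F936. After flipping Y the toolpath is (159.000,13.486) → (64.801,27.488) → (186.811,96.057) → (119.476,38.963) → (101.535,19.859) → (159.000,13.486), returning to the start.

Shape 2 is a line segment drawn with `<path>`. Its stroke #0000ff means cut at S913, F936. After flipping Y the toolpath is (174.847,57.676) → (22.030,207.410).

Shape 3 is a quadratic bezier drawn with `<path>`. Its stroke #0000ff means cut at S913, F936. After flipping Y the toolpath is (176.641,59.061) → (122.124,61.158) → (68.235,76.746) → (14.974,105.824).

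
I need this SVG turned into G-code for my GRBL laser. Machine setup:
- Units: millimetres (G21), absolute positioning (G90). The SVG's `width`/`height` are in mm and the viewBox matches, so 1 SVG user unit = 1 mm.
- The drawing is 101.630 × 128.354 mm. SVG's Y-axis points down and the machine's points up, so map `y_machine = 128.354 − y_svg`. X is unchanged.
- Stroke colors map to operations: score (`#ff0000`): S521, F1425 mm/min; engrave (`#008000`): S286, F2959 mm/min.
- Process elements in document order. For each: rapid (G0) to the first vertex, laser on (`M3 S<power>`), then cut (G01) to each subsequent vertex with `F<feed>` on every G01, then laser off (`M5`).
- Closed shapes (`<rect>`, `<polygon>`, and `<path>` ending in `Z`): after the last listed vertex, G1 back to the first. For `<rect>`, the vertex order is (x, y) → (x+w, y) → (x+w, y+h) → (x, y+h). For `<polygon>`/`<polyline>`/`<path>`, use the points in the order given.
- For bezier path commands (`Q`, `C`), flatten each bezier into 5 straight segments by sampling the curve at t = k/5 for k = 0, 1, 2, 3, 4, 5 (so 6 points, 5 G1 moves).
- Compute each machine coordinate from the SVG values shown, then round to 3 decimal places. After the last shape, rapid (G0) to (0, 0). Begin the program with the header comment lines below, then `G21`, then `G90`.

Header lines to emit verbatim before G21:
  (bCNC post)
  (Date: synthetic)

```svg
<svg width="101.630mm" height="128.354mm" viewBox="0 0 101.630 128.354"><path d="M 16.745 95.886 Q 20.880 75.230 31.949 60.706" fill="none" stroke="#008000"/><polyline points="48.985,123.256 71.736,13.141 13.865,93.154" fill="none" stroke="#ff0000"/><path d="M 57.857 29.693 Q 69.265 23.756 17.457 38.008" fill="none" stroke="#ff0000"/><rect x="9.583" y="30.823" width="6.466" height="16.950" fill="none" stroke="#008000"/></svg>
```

(bCNC post)
(Date: synthetic)
G21
G90
G0 X16.745 Y32.468
M3 S286
G01 X18.676 Y40.485 F2959
G01 X21.162 Y48.012 F2959
G01 X24.203 Y55.048 F2959
G01 X27.799 Y61.593 F2959
G01 X31.949 Y67.648 F2959
M5
G0 X48.985 Y5.098
M3 S521
G01 X71.736 Y115.213 F1425
G01 X13.865 Y35.200 F1425
M5
G0 X57.857 Y98.661
M3 S521
G01 X59.892 Y100.228 F1425
G01 X56.869 Y100.180 F1425
G01 X48.789 Y98.517 F1425
G01 X35.652 Y95.239 F1425
G01 X17.457 Y90.346 F1425
M5
G0 X9.583 Y97.531
M3 S286
G01 X16.049 Y97.531 F2959
G01 X16.049 Y80.581 F2959
G01 X9.583 Y80.581 F2959
G01 X9.583 Y97.531 F2959
M5
G0 X0.000 Y0.000

Since the viewBox matches the mm dimensions, user units are millimetres directly. The only transform is the Y-flip y_m = 128.354 − y_svg.

Shape 1 is a quadratic bezier drawn with `<path>`. Its stroke #008000 means engrave at S286, F2959. After flipping Y the toolpath is (16.745,32.468) → (18.676,40.485) → (21.162,48.012) → (24.203,55.048) → (27.799,61.593) → (31.949,67.648).

Shape 2 is a open polyline drawn with `<polyline>`. Its stroke #ff0000 means score at S521, F1425. After flipping Y the toolpath is (48.985,5.098) → (71.736,115.213) → (13.865,35.200).

Shape 3 is a quadratic bezier drawn with `<path>`. Its stroke #ff0000 means score at S521, F1425. After flipping Y the toolpath is (57.857,98.661) → (59.892,100.228) → (56.869,100.180) → (48.789,98.517) → (35.652,95.239) → (17.457,90.346).

Shape 4 is a rectangle drawn with `<rect>`. Its stroke #008000 means engrave at S286, F2959. After flipping Y the toolpath is (9.583,97.531) → (16.049,97.531) → (16.049,80.581) → (9.583,80.581) → (9.583,97.531), returning to the start.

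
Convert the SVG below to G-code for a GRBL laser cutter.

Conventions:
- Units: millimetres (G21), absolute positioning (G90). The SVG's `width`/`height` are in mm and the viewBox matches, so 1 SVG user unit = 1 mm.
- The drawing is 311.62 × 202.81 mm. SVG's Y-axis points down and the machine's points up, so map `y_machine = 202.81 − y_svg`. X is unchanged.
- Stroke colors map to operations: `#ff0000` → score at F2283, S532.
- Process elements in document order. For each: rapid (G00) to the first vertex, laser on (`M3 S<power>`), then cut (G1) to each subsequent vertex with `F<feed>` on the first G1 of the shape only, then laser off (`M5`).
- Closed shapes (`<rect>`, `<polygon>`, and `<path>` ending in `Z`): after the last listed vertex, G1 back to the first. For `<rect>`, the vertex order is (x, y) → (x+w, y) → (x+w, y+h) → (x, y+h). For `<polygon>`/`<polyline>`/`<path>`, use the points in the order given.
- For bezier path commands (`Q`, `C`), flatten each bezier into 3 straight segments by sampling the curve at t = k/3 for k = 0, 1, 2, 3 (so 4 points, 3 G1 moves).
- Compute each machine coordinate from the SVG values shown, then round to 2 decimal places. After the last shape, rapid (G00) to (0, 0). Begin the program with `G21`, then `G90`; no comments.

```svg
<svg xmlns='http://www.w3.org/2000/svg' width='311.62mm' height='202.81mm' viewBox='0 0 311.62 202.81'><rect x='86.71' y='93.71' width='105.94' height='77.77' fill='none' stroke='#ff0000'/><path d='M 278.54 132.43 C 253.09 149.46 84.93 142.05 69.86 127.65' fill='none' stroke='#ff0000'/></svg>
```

1 u = 1 mm; y_m = 202.81 − y.

[1] `<rect>` rectangle, #ff0000→score S532 F2283: (86.71,109.10) → (192.65,109.10) → (192.65,31.33) → (86.71,31.33) → (86.71,109.10) (closed)

[2] `<path>` cubic bezier, #ff0000→score S532 F2283: (278.54,70.38) → (216.48,60.85) → (125.00,63.74) → (69.86,75.16)

G21
G90
G00 X86.71 Y109.10
M3 S532
G1 X192.65 Y109.10 F2283
G1 X192.65 Y31.33
G1 X86.71 Y31.33
G1 X86.71 Y109.10
M5
G00 X278.54 Y70.38
M3 S532
G1 X216.48 Y60.85 F2283
G1 X125.00 Y63.74
G1 X69.86 Y75.16
M5
G00 X0.00 Y0.00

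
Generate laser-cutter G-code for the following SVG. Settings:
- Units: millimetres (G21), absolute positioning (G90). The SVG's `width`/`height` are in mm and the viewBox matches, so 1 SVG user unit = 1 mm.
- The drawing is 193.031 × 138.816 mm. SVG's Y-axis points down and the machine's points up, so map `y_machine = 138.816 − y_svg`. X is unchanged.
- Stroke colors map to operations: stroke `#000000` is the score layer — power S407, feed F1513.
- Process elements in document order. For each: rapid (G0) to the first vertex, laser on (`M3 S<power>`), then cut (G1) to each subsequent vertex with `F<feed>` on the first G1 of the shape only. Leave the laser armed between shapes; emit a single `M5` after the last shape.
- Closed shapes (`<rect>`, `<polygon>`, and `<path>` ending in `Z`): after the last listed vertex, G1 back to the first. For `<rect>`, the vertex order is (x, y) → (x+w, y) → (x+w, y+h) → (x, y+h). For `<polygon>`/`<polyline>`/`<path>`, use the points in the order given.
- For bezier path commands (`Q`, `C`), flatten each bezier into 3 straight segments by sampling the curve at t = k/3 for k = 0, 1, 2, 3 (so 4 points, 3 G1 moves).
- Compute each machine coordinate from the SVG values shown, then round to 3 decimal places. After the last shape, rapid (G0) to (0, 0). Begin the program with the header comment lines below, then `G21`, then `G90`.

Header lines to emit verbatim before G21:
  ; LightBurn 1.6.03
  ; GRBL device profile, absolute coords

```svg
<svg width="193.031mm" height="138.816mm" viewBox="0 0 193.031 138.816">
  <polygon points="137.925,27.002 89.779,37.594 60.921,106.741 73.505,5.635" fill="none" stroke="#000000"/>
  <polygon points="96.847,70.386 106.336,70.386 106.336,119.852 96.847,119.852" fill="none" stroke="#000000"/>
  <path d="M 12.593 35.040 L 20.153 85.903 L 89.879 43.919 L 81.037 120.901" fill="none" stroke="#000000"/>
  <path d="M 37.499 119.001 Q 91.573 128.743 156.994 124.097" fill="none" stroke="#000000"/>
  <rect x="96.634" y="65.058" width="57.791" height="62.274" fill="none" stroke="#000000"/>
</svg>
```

1 u = 1 mm; y_m = 138.816 − y.

[1] `<polygon>` closed polygon, #000000→score S407 F1513: (137.925,111.814) → (89.779,101.222) → (60.921,32.075) → (73.505,133.181) → (137.925,111.814) (closed)

[2] `<polygon>` rectangle, #000000→score S407 F1513: (96.847,68.430) → (106.336,68.430) → (106.336,18.964) → (96.847,18.964) → (96.847,68.430) (closed)

[3] `<path>` open polyline, #000000→score S407 F1513: (12.593,103.776) → (20.153,52.913) → (89.879,94.897) → (81.037,17.915)

[4] `<path>` quadratic bezier, #000000→score S407 F1513: (37.499,19.815) → (74.809,14.919) → (114.641,13.220) → (156.994,14.719)

[5] `<rect>` rectangle, #000000→score S407 F1513: (96.634,73.758) → (154.425,73.758) → (154.425,11.484) → (96.634,11.484) → (96.634,73.758) (closed)

; LightBurn 1.6.03
; GRBL device profile, absolute coords
G21
G90
G0 X137.925 Y111.814
M3 S407
G1 X89.779 Y101.222 F1513
G1 X60.921 Y32.075
G1 X73.505 Y133.181
G1 X137.925 Y111.814
G0 X96.847 Y68.430
M3 S407
G1 X106.336 Y68.430 F1513
G1 X106.336 Y18.964
G1 X96.847 Y18.964
G1 X96.847 Y68.430
G0 X12.593 Y103.776
M3 S407
G1 X20.153 Y52.913 F1513
G1 X89.879 Y94.897
G1 X81.037 Y17.915
G0 X37.499 Y19.815
M3 S407
G1 X74.809 Y14.919 F1513
G1 X114.641 Y13.220
G1 X156.994 Y14.719
G0 X96.634 Y73.758
M3 S407
G1 X154.425 Y73.758 F1513
G1 X154.425 Y11.484
G1 X96.634 Y11.484
G1 X96.634 Y73.758
M5
G0 X0.000 Y0.000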